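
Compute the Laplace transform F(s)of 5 5/s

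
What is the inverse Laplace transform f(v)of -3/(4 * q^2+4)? -3 * sin(v)/4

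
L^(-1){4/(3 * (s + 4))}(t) 4 * exp(-4 * t)/3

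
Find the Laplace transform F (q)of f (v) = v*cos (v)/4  (q^2 - 1)/ (4*(q^2 + 1)^2)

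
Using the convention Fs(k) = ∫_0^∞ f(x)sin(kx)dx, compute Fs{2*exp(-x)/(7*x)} 2*atan(k)/7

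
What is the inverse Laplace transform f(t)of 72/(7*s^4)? 12*t^3/7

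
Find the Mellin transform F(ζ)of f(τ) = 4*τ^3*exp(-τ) 4*gamma(ζ + 3)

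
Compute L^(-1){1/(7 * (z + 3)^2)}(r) r * exp(-3 * r)/7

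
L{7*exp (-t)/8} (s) 7/ (8*(s + 1))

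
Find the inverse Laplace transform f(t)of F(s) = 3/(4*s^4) t^3/8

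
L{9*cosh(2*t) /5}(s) 9*s/(5*(s^2 - 4) ) 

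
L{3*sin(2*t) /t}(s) 3*atan(2/s) 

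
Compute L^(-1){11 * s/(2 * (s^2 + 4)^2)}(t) 11 * t * sin(2 * t)/8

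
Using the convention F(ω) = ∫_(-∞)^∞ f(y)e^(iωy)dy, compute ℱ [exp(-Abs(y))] 2/(ω^2 + 1)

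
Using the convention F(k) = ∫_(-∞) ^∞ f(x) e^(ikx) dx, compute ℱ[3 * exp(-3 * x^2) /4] sqrt(3) * sqrt(pi) * exp(-k^2/12) /4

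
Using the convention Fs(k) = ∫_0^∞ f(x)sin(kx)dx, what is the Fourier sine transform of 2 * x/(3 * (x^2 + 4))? pi * exp(-2 * k)/3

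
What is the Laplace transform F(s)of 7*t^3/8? 21/(4*s^4)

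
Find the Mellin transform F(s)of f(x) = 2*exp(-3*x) 2*gamma(s)/3^s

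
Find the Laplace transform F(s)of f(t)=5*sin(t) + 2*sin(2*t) 4/(s^2 + 4) + 5/(s^2 + 1)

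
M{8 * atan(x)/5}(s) -4 * pi * sec(pi * s/2)/(5 * s)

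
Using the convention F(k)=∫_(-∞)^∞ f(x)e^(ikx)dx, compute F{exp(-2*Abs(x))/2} 2/(k^2 + 4)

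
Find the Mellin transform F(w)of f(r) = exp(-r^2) gamma(w/2)/2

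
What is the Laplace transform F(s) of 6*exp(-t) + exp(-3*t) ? 6/(s + 1) + 1/(s + 3) 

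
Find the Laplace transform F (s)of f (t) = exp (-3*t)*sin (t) 1/ ( (s + 3)^2 + 1)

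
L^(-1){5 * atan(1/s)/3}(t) 5 * sin(t)/(3 * t)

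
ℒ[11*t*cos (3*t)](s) 11*(s^2 - 9)/ (s^2 + 9)^2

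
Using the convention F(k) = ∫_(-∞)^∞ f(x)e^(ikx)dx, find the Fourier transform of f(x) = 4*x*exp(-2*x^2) sqrt(2)*I*sqrt(pi)*k*exp(-k^2/8)/2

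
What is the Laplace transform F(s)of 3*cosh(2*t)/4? 3*s/(4*(s^2 - 4))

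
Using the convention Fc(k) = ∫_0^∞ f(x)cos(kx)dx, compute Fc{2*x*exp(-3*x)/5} 2*(9 - k^2)/(5*(k^2 + 9)^2)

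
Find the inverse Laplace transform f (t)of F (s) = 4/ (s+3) 4*exp (-3*t)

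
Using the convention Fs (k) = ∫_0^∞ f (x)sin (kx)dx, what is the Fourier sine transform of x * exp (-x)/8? k/ (4 * (k^2 + 1)^2)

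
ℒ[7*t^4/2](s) 84/s^5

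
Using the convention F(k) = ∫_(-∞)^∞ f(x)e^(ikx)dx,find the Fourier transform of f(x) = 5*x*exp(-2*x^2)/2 5*sqrt(2)*I*sqrt(pi)*k*exp(-k^2/8)/16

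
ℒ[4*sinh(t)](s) 4/(s^2 - 1)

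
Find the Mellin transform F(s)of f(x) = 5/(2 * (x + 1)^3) 5 * pi * (s - 2) * (s - 1)/(4 * sin(pi * s))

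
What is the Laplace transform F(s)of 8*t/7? 8/(7*s^2)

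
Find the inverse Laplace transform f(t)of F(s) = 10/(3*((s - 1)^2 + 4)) 5*exp(t)*sin(2*t)/3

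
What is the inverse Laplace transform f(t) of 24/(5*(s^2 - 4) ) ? 12*sinh(2*t) /5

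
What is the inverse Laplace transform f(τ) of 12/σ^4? 2*τ^3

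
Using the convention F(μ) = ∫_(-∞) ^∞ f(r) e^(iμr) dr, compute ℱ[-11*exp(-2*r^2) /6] -11*sqrt(2)*sqrt(pi)*exp(-μ^2/8) /12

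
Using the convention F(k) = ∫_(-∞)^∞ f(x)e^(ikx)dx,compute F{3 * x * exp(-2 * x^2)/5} 3 * sqrt(2) * I * sqrt(pi) * k * exp(-k^2/8)/40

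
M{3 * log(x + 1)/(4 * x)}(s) -3 * pi * csc(pi * s)/(4 * s - 4)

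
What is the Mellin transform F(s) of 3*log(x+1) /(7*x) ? -3*pi*csc(pi*s) /(7*s - 7) 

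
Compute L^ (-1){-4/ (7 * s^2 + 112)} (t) -sin (4 * t)/7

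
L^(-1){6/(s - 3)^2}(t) 6*t*exp(3*t)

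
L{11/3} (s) 11/ (3 * s)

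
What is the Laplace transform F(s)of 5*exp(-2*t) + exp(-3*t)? 1/(s + 3) + 5/(s + 2)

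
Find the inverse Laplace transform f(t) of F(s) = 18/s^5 3 * t^4/4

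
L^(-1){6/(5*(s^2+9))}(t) 2*sin(3*t)/5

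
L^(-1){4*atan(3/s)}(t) 4*sin(3*t)/t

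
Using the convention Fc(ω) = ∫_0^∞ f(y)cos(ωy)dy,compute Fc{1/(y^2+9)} pi * exp(-3 * ω)/6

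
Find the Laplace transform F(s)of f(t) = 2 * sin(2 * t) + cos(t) 4/(s^2 + 4) + s/(s^2 + 1)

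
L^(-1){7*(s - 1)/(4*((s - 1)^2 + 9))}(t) 7*exp(t)*cos(3*t)/4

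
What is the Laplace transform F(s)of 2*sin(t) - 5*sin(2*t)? 2/(s^2 + 1) - 10/(s^2 + 4)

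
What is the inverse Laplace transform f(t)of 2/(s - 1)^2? 2*t*exp(t)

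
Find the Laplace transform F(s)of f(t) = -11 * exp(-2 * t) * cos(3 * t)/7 11 * (-s - 2)/(7 * ((s + 2)^2 + 9))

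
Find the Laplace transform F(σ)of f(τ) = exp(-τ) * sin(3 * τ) 3/((σ + 1)^2 + 9)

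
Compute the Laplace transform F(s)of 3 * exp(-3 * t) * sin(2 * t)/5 6/(5 * ((s+3)^2+4))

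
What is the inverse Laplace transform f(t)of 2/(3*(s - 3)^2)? 2*t*exp(3*t)/3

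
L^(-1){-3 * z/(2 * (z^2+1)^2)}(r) -3 * r * sin(r)/4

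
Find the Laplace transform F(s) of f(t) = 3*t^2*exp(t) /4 3/(2*(s - 1) ^3) 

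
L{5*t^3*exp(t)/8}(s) 15/(4*(s - 1)^4)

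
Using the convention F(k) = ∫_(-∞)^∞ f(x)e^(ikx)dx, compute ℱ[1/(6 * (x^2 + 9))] pi * exp(-3 * Abs(k))/18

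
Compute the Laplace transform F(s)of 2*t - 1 2/s^2 - 1/s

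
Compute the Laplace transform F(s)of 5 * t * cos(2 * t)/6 5 * (s^2 - 4)/(6 * (s^2 + 4)^2)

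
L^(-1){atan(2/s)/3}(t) sin(2*t)/(3*t)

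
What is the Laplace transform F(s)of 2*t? 2/s^2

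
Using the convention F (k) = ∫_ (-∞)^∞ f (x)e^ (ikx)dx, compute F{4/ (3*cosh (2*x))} 2*pi/ (3*cosh (pi*k/4))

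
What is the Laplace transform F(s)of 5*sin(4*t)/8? 5/(2*(s^2 + 16))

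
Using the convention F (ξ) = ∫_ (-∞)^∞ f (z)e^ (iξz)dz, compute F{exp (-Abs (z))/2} 1/ (ξ^2 + 1)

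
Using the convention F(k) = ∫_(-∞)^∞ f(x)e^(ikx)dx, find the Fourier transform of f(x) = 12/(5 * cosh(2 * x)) 6 * pi/(5 * cosh(pi * k/4))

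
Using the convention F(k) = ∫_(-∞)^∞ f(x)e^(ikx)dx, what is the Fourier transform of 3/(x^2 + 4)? 3*pi*exp(-2*Abs(k))/2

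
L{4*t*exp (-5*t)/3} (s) 4/ (3*(s + 5)^2)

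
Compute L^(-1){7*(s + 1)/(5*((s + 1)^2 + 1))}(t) 7*exp(-t)*cos(t)/5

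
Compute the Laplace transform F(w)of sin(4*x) 4/(w^2+16)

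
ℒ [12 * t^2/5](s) 24/(5 * s^3)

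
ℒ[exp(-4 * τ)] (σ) 1/(σ + 4)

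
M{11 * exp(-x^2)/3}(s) 11 * gamma(s/2)/6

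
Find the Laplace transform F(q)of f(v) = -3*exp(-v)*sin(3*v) -9/((q+1)^2+9)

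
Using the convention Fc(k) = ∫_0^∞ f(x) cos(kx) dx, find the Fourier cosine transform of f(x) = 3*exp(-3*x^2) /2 sqrt(3)*sqrt(pi)*exp(-k^2/12) /4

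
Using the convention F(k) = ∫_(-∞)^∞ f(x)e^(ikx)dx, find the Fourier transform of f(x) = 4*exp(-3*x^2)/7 4*sqrt(3)*sqrt(pi)*exp(-k^2/12)/21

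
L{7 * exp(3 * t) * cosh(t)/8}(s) 7 * (s - 3)/(8 * ((s - 3)^2-1))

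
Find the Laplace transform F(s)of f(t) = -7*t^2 -14/s^3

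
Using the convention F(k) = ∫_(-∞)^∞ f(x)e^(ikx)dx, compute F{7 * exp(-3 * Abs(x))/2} 21/(k^2 + 9)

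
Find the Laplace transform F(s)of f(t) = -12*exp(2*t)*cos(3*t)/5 12*(2 - s)/(5*((s - 2)^2 + 9))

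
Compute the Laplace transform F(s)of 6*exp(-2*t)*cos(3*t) 6*(s + 2)/((s + 2)^2 + 9)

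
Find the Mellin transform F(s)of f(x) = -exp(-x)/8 -gamma(s)/8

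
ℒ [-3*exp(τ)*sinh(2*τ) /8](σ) -3/(4*(σ - 1) ^2 - 16) 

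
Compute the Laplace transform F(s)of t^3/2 3/s^4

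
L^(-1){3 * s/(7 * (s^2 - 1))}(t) 3 * cosh(t)/7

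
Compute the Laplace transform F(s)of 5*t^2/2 5/s^3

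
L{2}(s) 2/s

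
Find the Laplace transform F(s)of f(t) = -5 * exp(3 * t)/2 -5/(2 * s - 6)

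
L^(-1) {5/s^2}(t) 5*t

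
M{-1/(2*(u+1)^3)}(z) -pi*(z - 2)*(z - 1)/(4*sin(pi*z))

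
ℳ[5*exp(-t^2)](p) 5*gamma(p/2)/2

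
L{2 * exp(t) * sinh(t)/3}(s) 2/(3 * s * (s - 2))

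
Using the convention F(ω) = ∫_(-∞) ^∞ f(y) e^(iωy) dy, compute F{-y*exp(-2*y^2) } -sqrt(2)*I*sqrt(pi)*ω*exp(-ω^2/8) /8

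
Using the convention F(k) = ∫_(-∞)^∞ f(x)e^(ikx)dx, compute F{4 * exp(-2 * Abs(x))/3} 16/(3 * (k^2 + 4))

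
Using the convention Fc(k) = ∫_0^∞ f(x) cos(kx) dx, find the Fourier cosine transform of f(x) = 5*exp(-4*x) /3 20/(3*(k^2 + 16) ) 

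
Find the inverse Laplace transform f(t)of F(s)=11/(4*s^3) 11*t^2/8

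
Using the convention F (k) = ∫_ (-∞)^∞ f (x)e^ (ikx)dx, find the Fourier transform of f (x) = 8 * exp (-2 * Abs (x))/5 32/ (5 * (k^2+4))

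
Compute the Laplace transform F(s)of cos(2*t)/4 s/(4*(s^2+4))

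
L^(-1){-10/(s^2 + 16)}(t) -5 * sin(4 * t)/2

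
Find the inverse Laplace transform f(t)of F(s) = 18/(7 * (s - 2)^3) 9 * t^2 * exp(2 * t)/7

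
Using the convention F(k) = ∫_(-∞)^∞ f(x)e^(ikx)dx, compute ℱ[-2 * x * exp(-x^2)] -I * sqrt(pi) * k * exp(-k^2/4)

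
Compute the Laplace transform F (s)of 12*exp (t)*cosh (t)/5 12*(s - 1)/ (5*s*(s - 2))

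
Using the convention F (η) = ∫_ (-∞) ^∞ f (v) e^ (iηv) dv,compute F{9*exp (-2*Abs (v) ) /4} 9/ (η^2+4) 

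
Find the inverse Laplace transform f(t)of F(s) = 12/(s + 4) 12 * exp(-4 * t)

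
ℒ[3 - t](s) 3/s - 1/s^2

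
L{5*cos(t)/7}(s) 5*s/(7*(s^2 + 1))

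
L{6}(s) 6/s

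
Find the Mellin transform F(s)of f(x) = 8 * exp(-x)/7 8 * gamma(s)/7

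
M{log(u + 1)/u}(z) -pi * csc(pi * z)/(z - 1)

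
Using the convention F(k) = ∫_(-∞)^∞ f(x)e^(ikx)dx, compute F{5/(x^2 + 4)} 5 * pi * exp(-2 * Abs(k))/2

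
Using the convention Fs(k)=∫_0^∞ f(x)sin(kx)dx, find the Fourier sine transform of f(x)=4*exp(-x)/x 4*atan(k)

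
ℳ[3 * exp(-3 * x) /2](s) 3^(1 - s) * gamma(s) /2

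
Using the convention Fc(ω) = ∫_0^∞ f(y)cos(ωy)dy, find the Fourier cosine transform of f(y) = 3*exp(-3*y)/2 9/(2*(ω^2 + 9))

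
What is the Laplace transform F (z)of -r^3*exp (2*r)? -6/ (z - 2)^4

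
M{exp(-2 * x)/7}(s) gamma(s)/(7 * 2^s)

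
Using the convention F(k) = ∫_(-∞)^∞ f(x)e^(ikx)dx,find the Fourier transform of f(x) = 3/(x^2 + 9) pi * exp(-3 * Abs(k))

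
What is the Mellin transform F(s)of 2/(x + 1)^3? gamma(s)*gamma(3 - s)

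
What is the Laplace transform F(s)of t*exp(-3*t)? (s + 3)^(-2)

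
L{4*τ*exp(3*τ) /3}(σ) 4/(3*(σ - 3) ^2) 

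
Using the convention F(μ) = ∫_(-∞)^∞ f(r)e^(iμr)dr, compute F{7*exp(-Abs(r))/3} 14/(3*(μ^2+1))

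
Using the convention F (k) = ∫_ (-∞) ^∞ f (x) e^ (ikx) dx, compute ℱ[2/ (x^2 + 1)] 2 * pi * exp (-Abs (k) ) 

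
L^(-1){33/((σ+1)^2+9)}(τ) 11*exp(-τ)*sin(3*τ)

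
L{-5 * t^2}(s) -10/s^3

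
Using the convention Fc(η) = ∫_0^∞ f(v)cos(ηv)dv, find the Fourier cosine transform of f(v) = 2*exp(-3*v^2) sqrt(3)*sqrt(pi)*exp(-η^2/12)/3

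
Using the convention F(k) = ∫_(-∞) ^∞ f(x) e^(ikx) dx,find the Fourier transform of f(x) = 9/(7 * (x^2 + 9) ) 3 * pi * exp(-3 * Abs(k) ) /7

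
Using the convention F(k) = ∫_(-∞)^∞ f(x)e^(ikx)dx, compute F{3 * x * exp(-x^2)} 3 * I * sqrt(pi) * k * exp(-k^2/4)/2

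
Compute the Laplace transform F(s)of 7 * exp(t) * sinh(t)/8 7/(8 * s * (s - 2))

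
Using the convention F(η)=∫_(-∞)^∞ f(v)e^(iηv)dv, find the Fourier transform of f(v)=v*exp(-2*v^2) sqrt(2)*I*sqrt(pi)*η*exp(-η^2/8)/8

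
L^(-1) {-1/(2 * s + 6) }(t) -exp(-3 * t) /2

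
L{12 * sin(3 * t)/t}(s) 12 * atan(3/s)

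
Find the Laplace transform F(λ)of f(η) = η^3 6/λ^4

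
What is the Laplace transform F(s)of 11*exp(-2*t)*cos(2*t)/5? 11*(s + 2)/(5*((s + 2)^2 + 4))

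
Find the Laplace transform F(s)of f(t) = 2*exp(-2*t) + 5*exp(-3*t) 5/(s + 3) + 2/(s + 2)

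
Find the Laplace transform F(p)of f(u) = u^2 2/p^3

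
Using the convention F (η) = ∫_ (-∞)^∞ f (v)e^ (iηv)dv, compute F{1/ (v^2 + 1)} pi*exp (-Abs (η))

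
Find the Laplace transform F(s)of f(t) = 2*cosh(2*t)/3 2*s/(3*(s^2 - 4))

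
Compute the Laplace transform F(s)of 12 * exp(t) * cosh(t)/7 12 * (s - 1)/(7 * s * (s - 2))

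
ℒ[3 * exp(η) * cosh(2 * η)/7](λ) 3 * (λ - 1)/(7 * ((λ - 1)^2 - 4))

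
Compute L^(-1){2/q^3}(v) v^2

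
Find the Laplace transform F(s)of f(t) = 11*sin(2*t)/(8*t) 11*atan(2/s)/8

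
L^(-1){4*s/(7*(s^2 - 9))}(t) 4*cosh(3*t)/7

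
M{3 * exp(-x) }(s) 3 * gamma(s) 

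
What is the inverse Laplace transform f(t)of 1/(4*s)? 1/4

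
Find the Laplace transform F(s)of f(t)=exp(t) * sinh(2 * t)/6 1/(3 * ((s - 1)^2 - 4))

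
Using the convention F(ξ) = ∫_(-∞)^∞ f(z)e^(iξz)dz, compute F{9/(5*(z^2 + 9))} 3*pi*exp(-3*Abs(ξ))/5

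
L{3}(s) 3/s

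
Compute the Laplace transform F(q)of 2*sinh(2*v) 4/(q^2-4)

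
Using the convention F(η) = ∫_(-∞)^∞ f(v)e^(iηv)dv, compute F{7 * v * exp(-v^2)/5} 7 * I * sqrt(pi) * η * exp(-η^2/4)/10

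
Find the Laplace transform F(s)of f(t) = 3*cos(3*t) 3*s/(s^2 + 9)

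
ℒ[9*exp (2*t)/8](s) 9/ (8*(s - 2))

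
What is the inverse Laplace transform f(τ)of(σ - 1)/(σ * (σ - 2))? exp(τ) * cosh(τ)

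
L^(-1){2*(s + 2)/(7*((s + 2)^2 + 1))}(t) 2*exp(-2*t)*cos(t)/7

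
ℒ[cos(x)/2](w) w/(2*(w^2 + 1))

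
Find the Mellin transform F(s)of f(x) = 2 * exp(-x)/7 2 * gamma(s)/7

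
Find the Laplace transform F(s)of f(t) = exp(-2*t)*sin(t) 1/((s+2)^2+1)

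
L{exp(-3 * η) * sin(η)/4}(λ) 1/(4 * ((λ + 3)^2 + 1))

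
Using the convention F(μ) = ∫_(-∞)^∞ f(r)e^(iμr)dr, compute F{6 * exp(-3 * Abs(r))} 36/(μ^2+9)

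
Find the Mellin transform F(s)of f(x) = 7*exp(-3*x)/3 7*gamma(s)/(3*3^s)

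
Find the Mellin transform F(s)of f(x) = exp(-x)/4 gamma(s)/4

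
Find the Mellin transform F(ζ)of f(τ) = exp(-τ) gamma(ζ)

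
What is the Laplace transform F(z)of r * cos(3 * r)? (z^2 - 9)/(z^2 + 9)^2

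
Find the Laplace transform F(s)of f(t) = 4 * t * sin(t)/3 8 * s/(3 * (s^2 + 1)^2)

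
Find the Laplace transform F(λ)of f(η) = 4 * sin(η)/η 4 * atan(1/λ)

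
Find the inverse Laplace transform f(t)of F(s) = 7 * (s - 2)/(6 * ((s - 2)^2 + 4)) 7 * exp(2 * t) * cos(2 * t)/6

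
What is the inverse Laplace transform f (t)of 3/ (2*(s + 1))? 3*exp (-t)/2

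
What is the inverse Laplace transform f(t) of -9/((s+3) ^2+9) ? -3 * exp(-3 * t) * sin(3 * t) 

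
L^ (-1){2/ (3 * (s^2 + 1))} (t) 2 * sin (t)/3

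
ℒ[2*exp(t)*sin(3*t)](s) 6/((s - 1)^2 + 9)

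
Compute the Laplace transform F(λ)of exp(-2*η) 1/(λ + 2)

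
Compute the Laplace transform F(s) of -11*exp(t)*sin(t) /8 -11/(8*(s - 1) ^2 + 8) 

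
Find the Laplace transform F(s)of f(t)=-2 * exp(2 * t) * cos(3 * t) 2 * (2 - s)/((s - 2)^2 + 9)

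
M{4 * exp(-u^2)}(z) 2 * gamma(z/2)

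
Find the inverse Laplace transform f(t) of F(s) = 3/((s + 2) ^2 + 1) 3*exp(-2*t)*sin(t) 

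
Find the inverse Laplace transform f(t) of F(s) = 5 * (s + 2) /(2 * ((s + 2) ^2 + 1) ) 5 * exp(-2 * t) * cos(t) /2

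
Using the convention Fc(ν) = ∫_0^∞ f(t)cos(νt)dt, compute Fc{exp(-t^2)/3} sqrt(pi)*exp(-ν^2/4)/6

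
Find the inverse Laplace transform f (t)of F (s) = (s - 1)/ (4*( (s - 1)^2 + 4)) exp (t)*cos (2*t)/4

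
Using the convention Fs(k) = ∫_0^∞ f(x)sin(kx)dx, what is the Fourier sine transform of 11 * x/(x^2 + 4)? 11 * pi * exp(-2 * k)/2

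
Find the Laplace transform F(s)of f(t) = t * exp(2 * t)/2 1/(2 * (s - 2)^2)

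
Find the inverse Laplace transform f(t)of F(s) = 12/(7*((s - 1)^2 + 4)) 6*exp(t)*sin(2*t)/7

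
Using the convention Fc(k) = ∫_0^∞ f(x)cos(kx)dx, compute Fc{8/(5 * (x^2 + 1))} 4 * pi * exp(-k)/5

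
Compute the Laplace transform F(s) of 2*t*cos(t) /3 2*(s^2-1) /(3*(s^2 + 1) ^2) 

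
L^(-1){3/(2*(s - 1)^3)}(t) 3*t^2*exp(t)/4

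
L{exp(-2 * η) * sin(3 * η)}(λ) 3/((λ + 2)^2 + 9)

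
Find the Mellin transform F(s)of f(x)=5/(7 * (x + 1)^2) -5 * pi * (s - 1)/(7 * sin(pi * s))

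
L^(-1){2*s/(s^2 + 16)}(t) 2*cos(4*t)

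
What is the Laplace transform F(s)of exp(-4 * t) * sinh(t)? 1/((s + 4)^2 - 1)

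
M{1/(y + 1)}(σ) pi*csc(pi*σ)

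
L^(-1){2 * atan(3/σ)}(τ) 2 * sin(3 * τ)/τ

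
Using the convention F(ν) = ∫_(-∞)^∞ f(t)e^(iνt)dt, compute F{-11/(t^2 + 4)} -11*pi*exp(-2*Abs(ν))/2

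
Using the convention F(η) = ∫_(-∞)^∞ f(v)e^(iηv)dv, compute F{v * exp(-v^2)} I * sqrt(pi) * η * exp(-η^2/4)/2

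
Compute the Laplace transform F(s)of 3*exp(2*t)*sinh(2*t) 6/(s*(s - 4))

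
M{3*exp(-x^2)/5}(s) 3*gamma(s/2)/10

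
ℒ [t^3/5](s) 6/(5*s^4)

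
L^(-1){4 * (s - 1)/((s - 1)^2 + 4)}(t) 4 * exp(t) * cos(2 * t)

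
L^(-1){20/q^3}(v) 10 * v^2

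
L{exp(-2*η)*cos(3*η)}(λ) (λ+2)/((λ+2)^2+9)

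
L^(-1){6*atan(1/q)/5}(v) 6*sin(v)/(5*v)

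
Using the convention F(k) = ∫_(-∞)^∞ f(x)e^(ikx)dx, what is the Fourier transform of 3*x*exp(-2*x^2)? 3*sqrt(2)*I*sqrt(pi)*k*exp(-k^2/8)/8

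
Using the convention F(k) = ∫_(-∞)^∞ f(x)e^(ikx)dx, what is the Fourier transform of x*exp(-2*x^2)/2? sqrt(2)*I*sqrt(pi)*k*exp(-k^2/8)/16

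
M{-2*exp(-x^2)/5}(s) -gamma(s/2)/5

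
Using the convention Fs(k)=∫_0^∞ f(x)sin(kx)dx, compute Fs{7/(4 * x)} 7 * pi/8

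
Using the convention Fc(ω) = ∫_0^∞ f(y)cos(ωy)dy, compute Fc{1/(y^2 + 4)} pi*exp(-2*ω)/4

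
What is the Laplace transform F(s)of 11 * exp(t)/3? 11/(3 * (s - 1))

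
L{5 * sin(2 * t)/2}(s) 5/(s^2 + 4)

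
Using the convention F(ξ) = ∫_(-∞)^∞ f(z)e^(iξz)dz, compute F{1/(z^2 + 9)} pi*exp(-3*Abs(ξ))/3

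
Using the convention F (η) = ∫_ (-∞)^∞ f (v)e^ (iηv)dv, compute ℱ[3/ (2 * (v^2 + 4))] 3 * pi * exp (-2 * Abs (η))/4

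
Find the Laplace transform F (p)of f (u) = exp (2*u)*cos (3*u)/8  (p - 2)/ (8*( (p - 2)^2 + 9))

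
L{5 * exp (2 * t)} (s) 5/ (s - 2)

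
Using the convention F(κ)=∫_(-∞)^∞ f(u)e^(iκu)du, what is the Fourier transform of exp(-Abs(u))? 2/(κ^2 + 1)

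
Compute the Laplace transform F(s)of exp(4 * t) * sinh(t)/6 1/(6 * ((s - 4)^2 - 1))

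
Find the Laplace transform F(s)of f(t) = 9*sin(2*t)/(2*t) 9*atan(2/s)/2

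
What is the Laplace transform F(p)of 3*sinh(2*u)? 6/(p^2 - 4)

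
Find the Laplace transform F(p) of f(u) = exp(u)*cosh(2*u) (p - 1) /((p - 1) ^2 - 4) 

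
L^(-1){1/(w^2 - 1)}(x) sinh(x)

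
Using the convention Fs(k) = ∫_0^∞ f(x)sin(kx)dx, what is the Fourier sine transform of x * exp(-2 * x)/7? 4 * k/(7 * (k^2+4)^2)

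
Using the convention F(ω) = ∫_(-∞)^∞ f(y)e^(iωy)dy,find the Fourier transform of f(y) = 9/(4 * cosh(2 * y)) 9 * pi/(8 * cosh(pi * ω/4))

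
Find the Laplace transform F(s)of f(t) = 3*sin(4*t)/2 6/(s^2 + 16)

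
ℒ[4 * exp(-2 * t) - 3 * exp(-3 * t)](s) 4/(s+2) - 3/(s+3)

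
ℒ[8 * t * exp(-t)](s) 8/(s + 1)^2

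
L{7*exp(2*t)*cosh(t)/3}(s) 7*(s - 2)/(3*((s - 2)^2 - 1))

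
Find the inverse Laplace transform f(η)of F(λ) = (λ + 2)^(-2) η*exp(-2*η)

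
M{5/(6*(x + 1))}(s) 5*pi*csc(pi*s)/6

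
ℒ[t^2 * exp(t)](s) 2/(s - 1)^3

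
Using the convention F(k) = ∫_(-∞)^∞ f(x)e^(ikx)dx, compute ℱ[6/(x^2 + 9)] 2 * pi * exp(-3 * Abs(k))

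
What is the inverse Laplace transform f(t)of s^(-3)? t^2/2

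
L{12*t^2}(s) 24/s^3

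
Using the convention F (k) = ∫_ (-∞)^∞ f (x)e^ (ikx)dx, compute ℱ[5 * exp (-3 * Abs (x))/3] 10/ (k^2 + 9)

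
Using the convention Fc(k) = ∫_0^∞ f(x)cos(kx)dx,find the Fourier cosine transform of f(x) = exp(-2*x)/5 2/(5*(k^2 + 4))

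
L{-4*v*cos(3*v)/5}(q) 4*(9 - q^2)/(5*(q^2 + 9)^2)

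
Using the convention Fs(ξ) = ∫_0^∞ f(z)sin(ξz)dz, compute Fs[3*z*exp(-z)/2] 3*ξ/(ξ^2 + 1)^2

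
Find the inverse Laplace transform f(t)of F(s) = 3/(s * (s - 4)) 3 * exp(2 * t) * sinh(2 * t)/2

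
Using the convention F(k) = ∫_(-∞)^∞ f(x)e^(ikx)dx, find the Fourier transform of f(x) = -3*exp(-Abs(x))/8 -3/(4*k^2 + 4)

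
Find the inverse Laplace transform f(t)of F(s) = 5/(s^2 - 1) 5*sinh(t)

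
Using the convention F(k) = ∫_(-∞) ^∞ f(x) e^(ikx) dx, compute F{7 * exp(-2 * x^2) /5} 7 * sqrt(2) * sqrt(pi) * exp(-k^2/8) /10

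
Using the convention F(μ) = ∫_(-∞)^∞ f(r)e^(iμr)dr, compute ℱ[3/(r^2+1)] 3 * pi * exp(-Abs(μ))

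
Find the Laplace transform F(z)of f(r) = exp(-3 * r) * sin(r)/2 1/(2 * ((z + 3)^2 + 1))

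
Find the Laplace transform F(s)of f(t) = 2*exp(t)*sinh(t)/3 2/(3*s*(s - 2))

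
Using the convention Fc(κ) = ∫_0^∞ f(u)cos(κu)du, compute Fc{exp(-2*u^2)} sqrt(2)*sqrt(pi)*exp(-κ^2/8)/4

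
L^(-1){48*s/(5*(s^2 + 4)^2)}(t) 12*t*sin(2*t)/5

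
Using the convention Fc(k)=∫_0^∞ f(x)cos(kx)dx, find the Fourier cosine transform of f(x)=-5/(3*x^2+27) -5*pi*exp(-3*k)/18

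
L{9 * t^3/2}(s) 27/s^4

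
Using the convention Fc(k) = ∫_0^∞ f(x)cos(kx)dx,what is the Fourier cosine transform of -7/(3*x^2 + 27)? -7*pi*exp(-3*k)/18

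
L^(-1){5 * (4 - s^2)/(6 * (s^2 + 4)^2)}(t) -5 * t * cos(2 * t)/6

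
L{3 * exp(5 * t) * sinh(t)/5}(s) 3/(5 * ((s - 5)^2 - 1))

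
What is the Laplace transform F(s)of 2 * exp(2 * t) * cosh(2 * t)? 2 * (s - 2)/(s * (s - 4))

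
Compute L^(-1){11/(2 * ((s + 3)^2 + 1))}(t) 11 * exp(-3 * t) * sin(t)/2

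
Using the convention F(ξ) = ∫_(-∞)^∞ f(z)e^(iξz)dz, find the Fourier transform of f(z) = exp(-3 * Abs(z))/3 2/(ξ^2 + 9)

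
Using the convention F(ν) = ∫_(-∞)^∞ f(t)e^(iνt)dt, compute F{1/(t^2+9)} pi * exp(-3 * Abs(ν))/3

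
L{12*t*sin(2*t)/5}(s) 48*s/(5*(s^2 + 4)^2)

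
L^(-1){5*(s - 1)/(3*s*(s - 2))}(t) 5*exp(t)*cosh(t)/3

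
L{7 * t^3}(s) 42/s^4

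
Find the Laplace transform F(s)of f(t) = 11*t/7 11/(7*s^2)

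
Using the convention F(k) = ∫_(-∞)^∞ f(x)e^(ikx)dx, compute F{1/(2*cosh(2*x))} pi/(4*cosh(pi*k/4))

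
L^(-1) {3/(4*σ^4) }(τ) τ^3/8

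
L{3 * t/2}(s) 3/(2 * s^2) 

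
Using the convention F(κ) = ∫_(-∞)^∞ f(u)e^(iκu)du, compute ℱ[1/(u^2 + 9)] pi*exp(-3*Abs(κ))/3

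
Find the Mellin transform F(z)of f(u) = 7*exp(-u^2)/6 7*gamma(z/2)/12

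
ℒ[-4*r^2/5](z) -8/ (5*z^3)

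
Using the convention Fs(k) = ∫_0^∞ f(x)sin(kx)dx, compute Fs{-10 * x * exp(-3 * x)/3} -20 * k/(k^2 + 9)^2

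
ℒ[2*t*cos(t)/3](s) 2*(s^2-1)/(3*(s^2 + 1)^2)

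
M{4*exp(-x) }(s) 4*gamma(s) 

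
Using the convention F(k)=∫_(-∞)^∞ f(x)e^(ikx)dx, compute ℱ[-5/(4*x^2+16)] -5*pi*exp(-2*Abs(k))/8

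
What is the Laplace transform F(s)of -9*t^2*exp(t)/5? -18/(5*(s - 1)^3)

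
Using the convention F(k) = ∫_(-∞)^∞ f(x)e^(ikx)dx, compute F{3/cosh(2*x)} 3*pi/(2*cosh(pi*k/4))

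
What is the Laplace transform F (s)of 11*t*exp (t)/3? 11/ (3*(s - 1)^2)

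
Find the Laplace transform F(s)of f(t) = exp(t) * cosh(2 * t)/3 (s - 1)/(3 * ((s - 1)^2 - 4))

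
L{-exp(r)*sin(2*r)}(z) -2/((z - 1)^2 + 4)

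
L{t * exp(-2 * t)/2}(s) 1/(2 * (s + 2)^2)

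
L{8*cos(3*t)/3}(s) 8*s/(3*(s^2 + 9))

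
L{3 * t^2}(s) 6/s^3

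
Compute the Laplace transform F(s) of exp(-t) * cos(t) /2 (s+1) /(2 * ((s+1) ^2+1) ) 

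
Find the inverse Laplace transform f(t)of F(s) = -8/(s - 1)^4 -4*t^3*exp(t)/3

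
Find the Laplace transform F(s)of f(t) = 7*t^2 14/s^3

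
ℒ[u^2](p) 2/p^3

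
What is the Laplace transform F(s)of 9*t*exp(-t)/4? 9/(4*(s+1)^2)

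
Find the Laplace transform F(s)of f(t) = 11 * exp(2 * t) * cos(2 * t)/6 11 * (s - 2)/(6 * ((s - 2)^2 + 4))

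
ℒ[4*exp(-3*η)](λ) 4/(λ + 3)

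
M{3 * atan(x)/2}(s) -3 * pi * sec(pi * s/2)/(4 * s)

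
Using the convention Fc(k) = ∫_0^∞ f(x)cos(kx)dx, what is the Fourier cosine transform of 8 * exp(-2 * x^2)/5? 2 * sqrt(2) * sqrt(pi) * exp(-k^2/8)/5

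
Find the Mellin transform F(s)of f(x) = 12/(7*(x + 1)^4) 2*gamma(s)*gamma(4 - s)/7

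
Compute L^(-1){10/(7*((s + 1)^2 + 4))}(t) 5*exp(-t)*sin(2*t)/7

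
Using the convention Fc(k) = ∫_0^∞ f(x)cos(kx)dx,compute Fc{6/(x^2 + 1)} 3 * pi * exp(-k)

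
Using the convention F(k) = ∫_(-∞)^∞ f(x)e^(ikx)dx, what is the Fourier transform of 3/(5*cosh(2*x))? 3*pi/(10*cosh(pi*k/4))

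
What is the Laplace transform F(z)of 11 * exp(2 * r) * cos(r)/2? 11 * (z - 2)/(2 * ((z - 2)^2 + 1))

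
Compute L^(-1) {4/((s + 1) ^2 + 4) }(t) 2*exp(-t)*sin(2*t) 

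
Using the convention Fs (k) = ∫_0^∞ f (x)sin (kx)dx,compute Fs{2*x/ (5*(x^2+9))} pi*exp (-3*k)/5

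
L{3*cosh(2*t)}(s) 3*s/(s^2-4)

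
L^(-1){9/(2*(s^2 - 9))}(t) 3*sinh(3*t)/2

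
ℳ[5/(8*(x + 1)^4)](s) 5*gamma(s)*gamma(4 - s)/48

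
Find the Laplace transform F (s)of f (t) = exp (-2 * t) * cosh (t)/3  (s + 2)/ (3 * ( (s + 2)^2 - 1))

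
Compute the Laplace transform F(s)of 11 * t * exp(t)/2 11/(2 * (s - 1)^2)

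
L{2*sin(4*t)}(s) 8/(s^2 + 16)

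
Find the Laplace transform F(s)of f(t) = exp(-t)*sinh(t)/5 1/(5*s*(s + 2))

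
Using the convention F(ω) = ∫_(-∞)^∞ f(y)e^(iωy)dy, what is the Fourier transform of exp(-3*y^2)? sqrt(3)*sqrt(pi)*exp(-ω^2/12)/3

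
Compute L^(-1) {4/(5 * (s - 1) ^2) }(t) 4 * t * exp(t) /5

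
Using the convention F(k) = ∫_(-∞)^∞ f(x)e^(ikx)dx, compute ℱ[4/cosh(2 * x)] 2 * pi/cosh(pi * k/4)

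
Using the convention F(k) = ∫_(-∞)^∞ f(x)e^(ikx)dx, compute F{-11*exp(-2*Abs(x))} -44/(k^2 + 4)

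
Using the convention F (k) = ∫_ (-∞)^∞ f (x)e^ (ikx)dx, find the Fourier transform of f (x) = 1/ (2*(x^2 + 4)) pi*exp (-2*Abs (k))/4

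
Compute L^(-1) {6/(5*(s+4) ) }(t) 6*exp(-4*t) /5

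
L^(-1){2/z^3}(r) r^2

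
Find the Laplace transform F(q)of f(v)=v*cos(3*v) (q^2-9)/(q^2 + 9)^2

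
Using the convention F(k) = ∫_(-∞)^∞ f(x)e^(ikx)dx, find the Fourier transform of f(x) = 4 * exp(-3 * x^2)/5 4 * sqrt(3) * sqrt(pi) * exp(-k^2/12)/15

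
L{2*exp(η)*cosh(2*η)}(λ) 2*(λ - 1)/((λ - 1)^2 - 4)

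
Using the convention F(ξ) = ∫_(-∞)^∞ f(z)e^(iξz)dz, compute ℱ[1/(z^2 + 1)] pi * exp(-Abs(ξ))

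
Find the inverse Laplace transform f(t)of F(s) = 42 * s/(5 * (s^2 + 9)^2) 7 * t * sin(3 * t)/5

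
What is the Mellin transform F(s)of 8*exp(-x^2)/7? 4*gamma(s/2)/7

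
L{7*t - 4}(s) 7/s^2 - 4/s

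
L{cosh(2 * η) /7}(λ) λ/(7 * (λ^2 - 4) ) 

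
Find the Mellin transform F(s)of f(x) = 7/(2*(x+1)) 7*pi*csc(pi*s)/2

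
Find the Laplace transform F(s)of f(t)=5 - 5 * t 5/s - 5/s^2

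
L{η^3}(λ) 6/λ^4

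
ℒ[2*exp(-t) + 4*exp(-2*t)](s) 2/(s + 1) + 4/(s + 2)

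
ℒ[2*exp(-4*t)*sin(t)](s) 2/((s + 4)^2 + 1)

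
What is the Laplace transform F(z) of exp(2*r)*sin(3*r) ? 3/((z - 2) ^2 + 9) 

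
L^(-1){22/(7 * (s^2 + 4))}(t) 11 * sin(2 * t)/7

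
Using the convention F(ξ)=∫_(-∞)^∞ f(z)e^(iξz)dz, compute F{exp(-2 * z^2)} sqrt(2) * sqrt(pi) * exp(-ξ^2/8)/2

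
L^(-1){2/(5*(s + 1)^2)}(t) 2*t*exp(-t)/5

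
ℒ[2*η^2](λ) 4/λ^3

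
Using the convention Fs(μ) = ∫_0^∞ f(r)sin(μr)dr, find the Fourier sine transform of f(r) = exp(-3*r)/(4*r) atan(μ/3)/4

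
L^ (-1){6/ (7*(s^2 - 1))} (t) 6*sinh (t)/7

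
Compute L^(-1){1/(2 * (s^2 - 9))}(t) sinh(3 * t)/6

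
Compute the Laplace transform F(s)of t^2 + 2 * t 2/s^2 + 2/s^3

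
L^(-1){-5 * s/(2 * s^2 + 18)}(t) -5 * cos(3 * t)/2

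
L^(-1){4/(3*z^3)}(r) 2*r^2/3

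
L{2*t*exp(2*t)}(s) 2/(s - 2)^2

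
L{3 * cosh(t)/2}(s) 3 * s/(2 * (s^2-1))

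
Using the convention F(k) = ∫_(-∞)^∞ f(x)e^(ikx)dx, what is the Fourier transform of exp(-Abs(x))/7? 2/(7*(k^2 + 1))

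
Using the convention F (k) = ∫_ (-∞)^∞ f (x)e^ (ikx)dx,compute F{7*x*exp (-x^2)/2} 7*I*sqrt (pi)*k*exp (-k^2/4)/4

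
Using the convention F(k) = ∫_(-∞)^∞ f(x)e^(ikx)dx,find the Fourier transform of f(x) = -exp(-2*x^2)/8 -sqrt(2)*sqrt(pi)*exp(-k^2/8)/16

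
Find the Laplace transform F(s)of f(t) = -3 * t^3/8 -9/(4 * s^4)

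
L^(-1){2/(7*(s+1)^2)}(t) 2*t*exp(-t)/7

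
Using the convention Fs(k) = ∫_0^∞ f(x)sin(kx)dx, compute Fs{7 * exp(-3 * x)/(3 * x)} 7 * atan(k/3)/3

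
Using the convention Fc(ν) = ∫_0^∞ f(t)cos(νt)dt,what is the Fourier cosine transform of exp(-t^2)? sqrt(pi) * exp(-ν^2/4)/2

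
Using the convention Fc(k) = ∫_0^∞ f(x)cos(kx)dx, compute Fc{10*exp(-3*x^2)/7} 5*sqrt(3)*sqrt(pi)*exp(-k^2/12)/21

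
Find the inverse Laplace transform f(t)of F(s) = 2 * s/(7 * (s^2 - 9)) 2 * cosh(3 * t)/7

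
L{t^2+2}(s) 2/s^3+2/s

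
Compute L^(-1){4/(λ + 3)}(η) 4*exp(-3*η)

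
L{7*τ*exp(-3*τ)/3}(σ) 7/(3*(σ + 3)^2)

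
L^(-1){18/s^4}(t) 3*t^3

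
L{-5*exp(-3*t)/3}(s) -5/(3*s + 9)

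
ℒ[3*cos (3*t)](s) 3*s/ (s^2 + 9)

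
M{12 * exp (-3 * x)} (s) 12 * gamma (s)/3^s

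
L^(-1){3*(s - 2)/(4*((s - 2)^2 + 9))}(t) 3*exp(2*t)*cos(3*t)/4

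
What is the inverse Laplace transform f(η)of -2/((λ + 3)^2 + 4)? -exp(-3 * η) * sin(2 * η)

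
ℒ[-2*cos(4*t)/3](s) -2*s/(3*s^2 + 48)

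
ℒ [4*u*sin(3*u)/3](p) 8*p/(p^2 + 9)^2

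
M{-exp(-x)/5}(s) -gamma(s)/5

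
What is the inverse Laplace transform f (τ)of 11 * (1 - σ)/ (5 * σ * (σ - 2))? -11 * exp (τ) * cosh (τ)/5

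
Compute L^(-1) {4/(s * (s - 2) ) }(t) 4 * exp(t) * sinh(t) 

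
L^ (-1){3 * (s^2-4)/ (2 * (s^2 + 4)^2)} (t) 3 * t * cos (2 * t)/2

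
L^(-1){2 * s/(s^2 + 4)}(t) 2 * cos(2 * t)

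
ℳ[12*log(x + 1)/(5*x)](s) -12*pi*csc(pi*s)/(5*s - 5)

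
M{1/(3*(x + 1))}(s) pi*csc(pi*s)/3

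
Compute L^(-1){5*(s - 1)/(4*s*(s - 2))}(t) 5*exp(t)*cosh(t)/4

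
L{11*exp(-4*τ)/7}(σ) 11/(7*(σ + 4))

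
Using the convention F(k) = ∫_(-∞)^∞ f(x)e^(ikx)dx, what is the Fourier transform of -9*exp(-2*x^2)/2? -9*sqrt(2)*sqrt(pi)*exp(-k^2/8)/4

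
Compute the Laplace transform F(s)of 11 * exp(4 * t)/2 11/(2 * (s - 4))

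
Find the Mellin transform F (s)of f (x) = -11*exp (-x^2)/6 -11*gamma (s/2)/12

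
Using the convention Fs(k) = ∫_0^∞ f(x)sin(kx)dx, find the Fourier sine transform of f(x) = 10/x 5*pi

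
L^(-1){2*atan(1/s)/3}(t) 2*sin(t)/(3*t)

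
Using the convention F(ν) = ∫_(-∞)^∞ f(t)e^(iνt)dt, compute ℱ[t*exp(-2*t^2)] sqrt(2)*I*sqrt(pi)*ν*exp(-ν^2/8)/8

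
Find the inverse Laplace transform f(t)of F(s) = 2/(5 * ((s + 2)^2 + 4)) exp(-2 * t) * sin(2 * t)/5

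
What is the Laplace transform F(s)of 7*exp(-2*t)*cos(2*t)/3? 7*(s + 2)/(3*((s + 2)^2 + 4))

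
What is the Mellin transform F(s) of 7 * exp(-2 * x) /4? 7 * gamma(s) /(4 * 2^s) 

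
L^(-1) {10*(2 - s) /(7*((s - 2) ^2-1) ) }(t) -10*exp(2*t)*cosh(t) /7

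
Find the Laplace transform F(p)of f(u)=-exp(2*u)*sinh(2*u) -2/(p*(p - 4))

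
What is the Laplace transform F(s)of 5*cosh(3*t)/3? 5*s/(3*(s^2 - 9))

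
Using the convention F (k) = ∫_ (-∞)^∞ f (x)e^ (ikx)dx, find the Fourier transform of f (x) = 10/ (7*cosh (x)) 10*pi/ (7*cosh (pi*k/2))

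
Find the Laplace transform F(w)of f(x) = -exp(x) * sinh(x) -1/(w * (w - 2))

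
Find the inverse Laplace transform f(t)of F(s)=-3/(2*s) -3/2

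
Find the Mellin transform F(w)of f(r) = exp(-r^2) gamma(w/2)/2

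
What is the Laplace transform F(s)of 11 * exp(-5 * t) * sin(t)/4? 11/(4 * ((s + 5)^2 + 1))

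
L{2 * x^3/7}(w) 12/(7 * w^4)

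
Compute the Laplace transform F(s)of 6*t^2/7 12/(7*s^3)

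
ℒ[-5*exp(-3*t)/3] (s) -5/(3*s + 9)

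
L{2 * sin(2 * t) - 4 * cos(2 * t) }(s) 4/(s^2 + 4) - 4 * s/(s^2 + 4) 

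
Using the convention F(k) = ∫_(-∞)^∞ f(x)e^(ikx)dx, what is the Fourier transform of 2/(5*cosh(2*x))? pi/(5*cosh(pi*k/4))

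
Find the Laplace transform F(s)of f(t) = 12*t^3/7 72/(7*s^4)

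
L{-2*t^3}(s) -12/s^4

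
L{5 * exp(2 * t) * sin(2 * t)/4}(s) 5/(2 * ((s - 2)^2 + 4))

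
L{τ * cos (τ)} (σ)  (σ^2 - 1)/ (σ^2 + 1)^2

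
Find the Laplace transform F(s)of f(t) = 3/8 3/(8 * s)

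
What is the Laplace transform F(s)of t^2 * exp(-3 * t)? 2/(s+3)^3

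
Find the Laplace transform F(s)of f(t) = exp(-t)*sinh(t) 1/(s*(s + 2))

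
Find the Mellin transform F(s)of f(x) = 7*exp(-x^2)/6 7*gamma(s/2)/12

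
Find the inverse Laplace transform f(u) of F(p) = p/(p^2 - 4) cosh(2 * u) 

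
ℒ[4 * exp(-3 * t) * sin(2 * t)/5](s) 8/(5 * ((s + 3)^2 + 4))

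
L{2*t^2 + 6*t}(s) 6/s^2 + 4/s^3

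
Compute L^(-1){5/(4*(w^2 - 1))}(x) 5*sinh(x)/4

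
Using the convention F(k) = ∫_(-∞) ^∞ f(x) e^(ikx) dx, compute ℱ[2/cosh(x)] 2*pi/cosh(pi*k/2) 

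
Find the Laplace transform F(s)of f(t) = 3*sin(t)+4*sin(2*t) 3/(s^2+1)+8/(s^2+4)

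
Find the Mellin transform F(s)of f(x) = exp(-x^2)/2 gamma(s/2)/4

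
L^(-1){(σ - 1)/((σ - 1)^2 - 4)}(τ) exp(τ) * cosh(2 * τ)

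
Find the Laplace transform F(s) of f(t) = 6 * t 6/s^2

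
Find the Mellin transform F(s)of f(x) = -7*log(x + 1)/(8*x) 7*pi*csc(pi*s)/(8*(s - 1))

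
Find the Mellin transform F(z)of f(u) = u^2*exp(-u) gamma(z + 2)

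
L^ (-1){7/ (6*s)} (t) 7/6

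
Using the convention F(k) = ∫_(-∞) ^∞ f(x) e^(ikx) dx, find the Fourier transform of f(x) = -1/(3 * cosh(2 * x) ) -pi/(6 * cosh(pi * k/4) ) 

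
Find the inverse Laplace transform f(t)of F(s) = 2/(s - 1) 2 * exp(t)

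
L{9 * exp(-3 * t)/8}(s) 9/(8 * (s + 3))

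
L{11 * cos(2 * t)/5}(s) 11 * s/(5 * (s^2 + 4))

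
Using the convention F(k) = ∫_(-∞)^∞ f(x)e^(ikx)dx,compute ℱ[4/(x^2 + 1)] 4 * pi * exp(-Abs(k))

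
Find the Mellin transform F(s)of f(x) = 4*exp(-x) 4*gamma(s)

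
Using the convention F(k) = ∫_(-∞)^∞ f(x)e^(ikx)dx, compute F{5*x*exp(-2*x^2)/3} 5*sqrt(2)*I*sqrt(pi)*k*exp(-k^2/8)/24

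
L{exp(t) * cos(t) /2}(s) (s - 1) /(2 * ((s - 1) ^2 + 1) ) 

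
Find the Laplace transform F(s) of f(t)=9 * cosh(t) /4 9 * s/(4 * (s^2 - 1) ) 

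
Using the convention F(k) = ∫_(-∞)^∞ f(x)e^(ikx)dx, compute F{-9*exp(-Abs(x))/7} -18/(7*k^2+7)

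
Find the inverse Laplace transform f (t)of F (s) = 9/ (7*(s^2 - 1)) 9*sinh (t)/7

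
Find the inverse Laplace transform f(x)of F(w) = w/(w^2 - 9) cosh(3 * x)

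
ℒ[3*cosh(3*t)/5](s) 3*s/(5*(s^2 - 9))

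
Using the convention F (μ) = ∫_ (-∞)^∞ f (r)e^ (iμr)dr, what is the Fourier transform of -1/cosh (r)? -pi/cosh (pi*μ/2)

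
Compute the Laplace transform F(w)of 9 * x 9/w^2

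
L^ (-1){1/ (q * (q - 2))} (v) exp (v) * sinh (v)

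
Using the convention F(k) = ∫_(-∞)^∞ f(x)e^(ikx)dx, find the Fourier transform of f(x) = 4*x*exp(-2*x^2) sqrt(2)*I*sqrt(pi)*k*exp(-k^2/8)/2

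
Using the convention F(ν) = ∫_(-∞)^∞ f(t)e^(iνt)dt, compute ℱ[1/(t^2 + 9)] pi*exp(-3*Abs(ν))/3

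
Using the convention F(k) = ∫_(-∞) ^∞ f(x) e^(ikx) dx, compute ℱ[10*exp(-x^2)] 10*sqrt(pi)*exp(-k^2/4) 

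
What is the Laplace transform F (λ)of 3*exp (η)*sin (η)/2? 3/ (2*( (λ - 1)^2 + 1))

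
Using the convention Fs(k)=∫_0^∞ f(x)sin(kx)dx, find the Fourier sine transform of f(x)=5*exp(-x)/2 5*k/(2*(k^2+1))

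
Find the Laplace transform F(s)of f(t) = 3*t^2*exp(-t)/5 6/(5*(s + 1)^3)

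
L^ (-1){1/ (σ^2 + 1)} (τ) sin (τ)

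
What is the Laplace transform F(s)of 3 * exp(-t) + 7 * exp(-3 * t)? 7/(s + 3) + 3/(s + 1)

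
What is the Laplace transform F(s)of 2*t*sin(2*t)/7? 8*s/(7*(s^2 + 4)^2)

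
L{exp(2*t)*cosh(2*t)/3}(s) (s - 2)/(3*s*(s - 4))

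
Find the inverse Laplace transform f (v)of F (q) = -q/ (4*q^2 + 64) -cos (4*v)/4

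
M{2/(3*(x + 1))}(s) 2*pi*csc(pi*s)/3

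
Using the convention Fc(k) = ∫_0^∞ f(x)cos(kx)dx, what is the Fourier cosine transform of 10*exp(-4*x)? 40/(k^2 + 16)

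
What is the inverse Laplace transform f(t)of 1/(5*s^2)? t/5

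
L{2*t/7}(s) 2/(7*s^2)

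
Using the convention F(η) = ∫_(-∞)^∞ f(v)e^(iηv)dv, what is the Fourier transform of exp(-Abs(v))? 2/(η^2+1)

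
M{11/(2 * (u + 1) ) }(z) 11 * pi * csc(pi * z) /2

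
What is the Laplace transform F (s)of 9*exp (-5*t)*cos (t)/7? 9*(s + 5)/ (7*( (s + 5)^2 + 1))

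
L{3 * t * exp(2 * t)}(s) 3/(s - 2)^2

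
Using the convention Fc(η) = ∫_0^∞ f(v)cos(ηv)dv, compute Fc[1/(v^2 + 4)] pi * exp(-2 * η)/4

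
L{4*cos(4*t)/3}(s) 4*s/(3*(s^2 + 16))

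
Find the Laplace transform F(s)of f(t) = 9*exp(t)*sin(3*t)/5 27/(5*((s - 1)^2 + 9))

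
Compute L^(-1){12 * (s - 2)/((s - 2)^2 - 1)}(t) 12 * exp(2 * t) * cosh(t)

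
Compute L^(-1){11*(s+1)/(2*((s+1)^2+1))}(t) 11*exp(-t)*cos(t)/2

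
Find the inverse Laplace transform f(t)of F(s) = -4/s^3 -2 * t^2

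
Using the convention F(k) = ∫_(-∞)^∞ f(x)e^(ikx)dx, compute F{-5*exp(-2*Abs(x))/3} -20/(3*k^2+12)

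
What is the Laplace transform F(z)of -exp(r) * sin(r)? -1/((z - 1)^2+1)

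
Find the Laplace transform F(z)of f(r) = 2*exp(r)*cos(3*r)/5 2*(z - 1)/(5*((z - 1)^2 + 9))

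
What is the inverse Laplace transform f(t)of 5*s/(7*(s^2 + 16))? 5*cos(4*t)/7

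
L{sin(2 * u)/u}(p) atan(2/p)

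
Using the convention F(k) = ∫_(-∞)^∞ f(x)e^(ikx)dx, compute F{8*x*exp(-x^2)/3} 4*I*sqrt(pi)*k*exp(-k^2/4)/3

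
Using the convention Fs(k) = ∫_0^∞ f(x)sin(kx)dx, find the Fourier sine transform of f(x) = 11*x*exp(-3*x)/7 66*k/(7*(k^2 + 9)^2)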